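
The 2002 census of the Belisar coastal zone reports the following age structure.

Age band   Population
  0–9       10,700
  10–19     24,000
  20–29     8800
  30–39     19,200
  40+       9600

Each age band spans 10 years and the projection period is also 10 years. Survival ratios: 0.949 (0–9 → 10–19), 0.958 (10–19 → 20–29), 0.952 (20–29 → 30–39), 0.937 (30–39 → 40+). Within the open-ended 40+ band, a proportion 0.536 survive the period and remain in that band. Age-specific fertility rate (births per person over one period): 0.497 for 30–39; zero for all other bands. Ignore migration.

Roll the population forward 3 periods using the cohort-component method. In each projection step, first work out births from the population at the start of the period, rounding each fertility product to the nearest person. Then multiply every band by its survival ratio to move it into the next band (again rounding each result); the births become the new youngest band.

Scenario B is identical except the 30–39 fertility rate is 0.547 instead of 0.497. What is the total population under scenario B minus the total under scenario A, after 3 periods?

2364

— Period 1 —
Births: 19200 × 0.497 = 9542
10–19: 10700 × 0.949 = 10154
20–29: 24000 × 0.958 = 22992
30–39: 8800 × 0.952 = 8378
40+: 19200 × 0.937 + 9600 × 0.536 = 17990 + 5146 = 23136
Population now: 0–9=9542, 10–19=10154, 20–29=22992, 30–39=8378, 40+=23136
— Period 2 —
Births: 8378 × 0.497 = 4164
10–19: 9542 × 0.949 = 9055
20–29: 10154 × 0.958 = 9728
30–39: 22992 × 0.952 = 21888
40+: 8378 × 0.937 + 23136 × 0.536 = 7850 + 12401 = 20251
Population now: 0–9=4164, 10–19=9055, 20–29=9728, 30–39=21888, 40+=20251
— Period 3 —
Births: 21888 × 0.497 = 10878
10–19: 4164 × 0.949 = 3952
20–29: 9055 × 0.958 = 8675
30–39: 9728 × 0.952 = 9261
40+: 21888 × 0.937 + 20251 × 0.536 = 20509 + 10855 = 31364
Population now: 0–9=10878, 10–19=3952, 20–29=8675, 30–39=9261, 40+=31364
Scenario A total after 3 periods: 64130
Scenario B projection —
— Period 1 —
Births: 19200 × 0.547 = 10502
10–19: 10700 × 0.949 = 10154
20–29: 24000 × 0.958 = 22992
30–39: 8800 × 0.952 = 8378
40+: 19200 × 0.937 + 9600 × 0.536 = 17990 + 5146 = 23136
Population now: 0–9=10502, 10–19=10154, 20–29=22992, 30–39=8378, 40+=23136
— Period 2 —
Births: 8378 × 0.547 = 4583
10–19: 10502 × 0.949 = 9966
20–29: 10154 × 0.958 = 9728
30–39: 22992 × 0.952 = 21888
40+: 8378 × 0.937 + 23136 × 0.536 = 7850 + 12401 = 20251
Population now: 0–9=4583, 10–19=9966, 20–29=9728, 30–39=21888, 40+=20251
— Period 3 —
Births: 21888 × 0.547 = 11973
10–19: 4583 × 0.949 = 4349
20–29: 9966 × 0.958 = 9547
30–39: 9728 × 0.952 = 9261
40+: 21888 × 0.937 + 20251 × 0.536 = 20509 + 10855 = 31364
Population now: 0–9=11973, 10–19=4349, 20–29=9547, 30–39=9261, 40+=31364
Scenario B total after 3 periods: 66494
Difference B − A = 66494 − 64130 = 2364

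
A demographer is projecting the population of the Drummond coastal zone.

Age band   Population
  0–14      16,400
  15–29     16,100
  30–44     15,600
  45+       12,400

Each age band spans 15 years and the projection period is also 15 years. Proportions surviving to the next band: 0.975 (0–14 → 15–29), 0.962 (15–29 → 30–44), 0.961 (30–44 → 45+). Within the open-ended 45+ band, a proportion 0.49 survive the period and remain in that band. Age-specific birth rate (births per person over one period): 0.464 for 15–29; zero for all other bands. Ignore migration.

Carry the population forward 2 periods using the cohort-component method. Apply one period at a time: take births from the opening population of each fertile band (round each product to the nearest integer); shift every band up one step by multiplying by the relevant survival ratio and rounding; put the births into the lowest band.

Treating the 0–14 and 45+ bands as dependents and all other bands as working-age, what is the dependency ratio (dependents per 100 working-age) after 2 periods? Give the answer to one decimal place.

143.9

[period 1]
Births: 16100 × 0.464 = 7470
15–29: 16400 × 0.975 = 15990
30–44: 16100 × 0.962 = 15488
45+: 15600 × 0.961 + 12400 × 0.49 = 14992 + 6076 = 21068
Population now: 0–14=7470, 15–29=15990, 30–44=15488, 45+=21068
[period 2]
Births: 15990 × 0.464 = 7419
15–29: 7470 × 0.975 = 7283
30–44: 15990 × 0.962 = 15382
45+: 15488 × 0.961 + 21068 × 0.49 = 14884 + 10323 = 25207
Population now: 0–14=7419, 15–29=7283, 30–44=15382, 45+=25207
Dependents (band 0–14 + band 45+) = 7419 + 25207 = 32626; working-age = 22665; ratio = 32626/22665 × 100 = 143.9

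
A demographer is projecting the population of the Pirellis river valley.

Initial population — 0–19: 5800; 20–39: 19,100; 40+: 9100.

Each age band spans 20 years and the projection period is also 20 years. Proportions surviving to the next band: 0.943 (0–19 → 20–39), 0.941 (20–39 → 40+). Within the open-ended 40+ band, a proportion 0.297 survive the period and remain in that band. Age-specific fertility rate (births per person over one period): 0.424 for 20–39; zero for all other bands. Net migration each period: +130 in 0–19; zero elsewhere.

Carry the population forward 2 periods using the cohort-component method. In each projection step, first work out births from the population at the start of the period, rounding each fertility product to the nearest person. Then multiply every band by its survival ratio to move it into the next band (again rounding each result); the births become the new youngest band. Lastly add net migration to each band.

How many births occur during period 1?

8098

[period 1]
Births: 19100 × 0.424 = 8098
20–39: 5800 × 0.943 = 5469
40+: 19100 × 0.941 + 9100 × 0.297 = 17973 + 2703 = 20676
Net migration: 0–19 + 130 → 8228
Giving 8228 / 5469 / 20676.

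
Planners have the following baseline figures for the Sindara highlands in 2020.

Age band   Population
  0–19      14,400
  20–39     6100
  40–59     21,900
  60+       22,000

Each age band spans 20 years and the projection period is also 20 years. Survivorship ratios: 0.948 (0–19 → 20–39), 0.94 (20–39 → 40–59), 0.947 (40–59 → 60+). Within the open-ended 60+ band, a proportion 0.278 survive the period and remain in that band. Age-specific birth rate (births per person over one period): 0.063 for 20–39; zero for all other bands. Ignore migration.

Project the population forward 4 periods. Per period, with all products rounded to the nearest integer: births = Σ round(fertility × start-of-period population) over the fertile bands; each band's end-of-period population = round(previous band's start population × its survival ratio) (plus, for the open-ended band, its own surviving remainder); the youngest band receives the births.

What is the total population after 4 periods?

5538

Call the bands 1 to 4, youngest first.
After projecting period 1:
Births: 6100 × 0.063 = 384
Band 2: 14400 × 0.948 = 13651
Band 3: 6100 × 0.94 = 5734
Band 4: 21900 × 0.947 + 22000 × 0.278 = 20739 + 6116 = 26855
Population now: 0–19=384, 20–39=13651, 40–59=5734, 60+=26855
After projecting period 2:
Births: 13651 × 0.063 = 860
Band 2: 384 × 0.948 = 364
Band 3: 13651 × 0.94 = 12832
Band 4: 5734 × 0.947 + 26855 × 0.278 = 5430 + 7466 = 12896
Population now: 0–19=860, 20–39=364, 40–59=12832, 60+=12896
After projecting period 3:
Births: 364 × 0.063 = 23
Band 2: 860 × 0.948 = 815
Band 3: 364 × 0.94 = 342
Band 4: 12832 × 0.947 + 12896 × 0.278 = 12152 + 3585 = 15737
Population now: 0–19=23, 20–39=815, 40–59=342, 60+=15737
After projecting period 4:
Births: 815 × 0.063 = 51
Band 2: 23 × 0.948 = 22
Band 3: 815 × 0.94 = 766
Band 4: 342 × 0.947 + 15737 × 0.278 = 324 + 4375 = 4699
Population now: 0–19=51, 20–39=22, 40–59=766, 60+=4699
Total after period 4: 51 + 22 + 766 + 4699 = 5538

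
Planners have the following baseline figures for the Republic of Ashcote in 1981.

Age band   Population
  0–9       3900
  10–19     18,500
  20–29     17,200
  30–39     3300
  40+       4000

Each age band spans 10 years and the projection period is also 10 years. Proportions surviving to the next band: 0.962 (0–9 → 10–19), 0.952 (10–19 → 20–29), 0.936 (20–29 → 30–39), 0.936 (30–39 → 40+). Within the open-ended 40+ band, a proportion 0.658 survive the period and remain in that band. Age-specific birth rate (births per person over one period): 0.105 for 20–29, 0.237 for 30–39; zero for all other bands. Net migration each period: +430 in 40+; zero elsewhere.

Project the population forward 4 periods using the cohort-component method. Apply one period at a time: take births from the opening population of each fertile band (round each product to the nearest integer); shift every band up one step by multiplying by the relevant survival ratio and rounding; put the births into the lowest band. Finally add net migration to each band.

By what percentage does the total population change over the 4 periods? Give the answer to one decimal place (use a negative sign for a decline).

Let band 1 be 0–9 through band 5 = 40+.
— Period 1 —
Births: 17200 * 0.105 = 1806  |  3300 * 0.237 = 782 → 2588
Band 2: 3900 * 0.962 = 3752
Band 3: 18500 * 0.952 = 17612
Band 4: 17200 * 0.936 = 16099
Band 5: 3300 * 0.936 + 4000 * 0.658 = 3089 + 2632 = 5721
Net migration: Band 5 + 430 → 6151
Population now: 0–9=2588, 10–19=3752, 20–29=17612, 30–39=16099, 40+=6151
— Period 2 —
Births: 17612 * 0.105 = 1849  |  16099 * 0.237 = 3815 → 5664
Band 2: 2588 * 0.962 = 2490
Band 3: 3752 * 0.952 = 3572
Band 4: 17612 * 0.936 = 16485
Band 5: 16099 * 0.936 + 6151 * 0.658 = 15069 + 4047 = 19116
Net migration: Band 5 + 430 → 19546
Population now: 0–9=5664, 10–19=2490, 20–29=3572, 30–39=16485, 40+=19546
— Period 3 —
Births: 3572 * 0.105 = 375  |  16485 * 0.237 = 3907 → 4282
Band 2: 5664 * 0.962 = 5449
Band 3: 2490 * 0.952 = 2370
Band 4: 3572 * 0.936 = 3343
Band 5: 16485 * 0.936 + 19546 * 0.658 = 15430 + 12861 = 28291
Net migration: Band 5 + 430 → 28721
Population now: 0–9=4282, 10–19=5449, 20–29=2370, 30–39=3343, 40+=28721
— Period 4 —
Births: 2370 * 0.105 = 249  |  3343 * 0.237 = 792 → 1041
Band 2: 4282 * 0.962 = 4119
Band 3: 5449 * 0.952 = 5187
Band 4: 2370 * 0.936 = 2218
Band 5: 3343 * 0.936 + 28721 * 0.658 = 3129 + 18898 = 22027
Net migration: Band 5 + 430 → 22457
Population now: 0–9=1041, 10–19=4119, 20–29=5187, 30–39=2218, 40+=22457
Total: 46900 → 35022; change = -11878; percentage change = -25.3%

-25.3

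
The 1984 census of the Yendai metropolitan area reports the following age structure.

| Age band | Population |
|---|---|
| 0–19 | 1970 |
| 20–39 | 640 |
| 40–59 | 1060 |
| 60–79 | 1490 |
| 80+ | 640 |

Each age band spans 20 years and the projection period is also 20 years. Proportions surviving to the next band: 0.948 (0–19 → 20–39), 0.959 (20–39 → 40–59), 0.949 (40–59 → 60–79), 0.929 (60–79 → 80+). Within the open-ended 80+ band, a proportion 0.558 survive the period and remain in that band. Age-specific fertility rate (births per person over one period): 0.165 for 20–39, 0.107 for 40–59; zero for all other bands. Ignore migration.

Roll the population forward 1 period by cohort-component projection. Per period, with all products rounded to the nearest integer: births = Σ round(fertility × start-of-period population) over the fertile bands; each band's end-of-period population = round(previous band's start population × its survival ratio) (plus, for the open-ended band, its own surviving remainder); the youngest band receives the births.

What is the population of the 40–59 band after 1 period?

After projecting period 1:
Births: 640 * 0.165 = 106, 1060 * 0.107 = 113 — total 219
20–39: 1970 * 0.948 = 1868
40–59: 640 * 0.959 = 614
60–79: 1060 * 0.949 = 1006
80+: 1490 * 0.929 + 640 * 0.558 = 1384 + 357 = 1741
→ [219, 1868, 614, 1006, 1741]

614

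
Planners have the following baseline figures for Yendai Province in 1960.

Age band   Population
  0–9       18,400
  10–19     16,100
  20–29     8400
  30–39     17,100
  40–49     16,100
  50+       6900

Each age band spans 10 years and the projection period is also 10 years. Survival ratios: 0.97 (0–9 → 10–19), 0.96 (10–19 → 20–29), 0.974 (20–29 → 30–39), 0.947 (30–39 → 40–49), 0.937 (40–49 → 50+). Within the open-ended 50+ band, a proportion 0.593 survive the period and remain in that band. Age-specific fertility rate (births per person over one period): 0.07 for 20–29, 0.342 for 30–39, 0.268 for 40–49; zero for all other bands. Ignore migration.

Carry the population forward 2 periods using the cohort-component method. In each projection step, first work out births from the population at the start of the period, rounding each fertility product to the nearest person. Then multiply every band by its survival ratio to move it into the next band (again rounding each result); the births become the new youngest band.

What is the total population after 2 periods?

Let band 1 be 0–9 through band 6 = 50+.
— Period 1 —
Births: 8400 × 0.07 = 588 ; 17100 × 0.342 = 5848 ; 16100 × 0.268 = 4315 → 10751
Band 2: 18400 × 0.97 = 17848
Band 3: 16100 × 0.96 = 15456
Band 4: 8400 × 0.974 = 8182
Band 5: 17100 × 0.947 = 16194
Band 6: 16100 × 0.937 + 6900 × 0.593 = 15086 + 4092 = 19178
Population now: 0–9=10751, 10–19=17848, 20–29=15456, 30–39=8182, 40–49=16194, 50+=19178
— Period 2 —
Births: 15456 × 0.07 = 1082 ; 8182 × 0.342 = 2798 ; 16194 × 0.268 = 4340 → 8220
Band 2: 10751 × 0.97 = 10428
Band 3: 17848 × 0.96 = 17134
Band 4: 15456 × 0.974 = 15054
Band 5: 8182 × 0.947 = 7748
Band 6: 16194 × 0.937 + 19178 × 0.593 = 15174 + 11373 = 26547
Population now: 0–9=8220, 10–19=10428, 20–29=17134, 30–39=15054, 40–49=7748, 50+=26547
Total after period 2: 8220 + 10428 + 17134 + 15054 + 7748 + 26547 = 85131

85131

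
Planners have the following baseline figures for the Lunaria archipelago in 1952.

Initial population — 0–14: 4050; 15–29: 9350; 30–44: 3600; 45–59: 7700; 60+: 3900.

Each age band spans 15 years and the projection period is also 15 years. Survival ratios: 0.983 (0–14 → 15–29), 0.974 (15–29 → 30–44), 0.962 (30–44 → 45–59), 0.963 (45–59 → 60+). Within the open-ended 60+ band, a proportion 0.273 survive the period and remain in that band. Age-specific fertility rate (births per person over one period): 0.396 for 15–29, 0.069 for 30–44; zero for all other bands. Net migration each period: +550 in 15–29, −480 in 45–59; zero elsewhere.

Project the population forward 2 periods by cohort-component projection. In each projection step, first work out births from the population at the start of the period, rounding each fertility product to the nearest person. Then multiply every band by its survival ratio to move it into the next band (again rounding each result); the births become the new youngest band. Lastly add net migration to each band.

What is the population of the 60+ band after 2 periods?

5188

(Bands numbered youngest = 1 to oldest = 5.)
Period 1.
Births: 9350 * 0.396 = 3703  |  3600 * 0.069 = 248 ⇒ total 3951
Band 2: 4050 * 0.983 = 3981
Band 3: 9350 * 0.974 = 9107
Band 4: 3600 * 0.962 = 3463
Band 5: 7700 * 0.963 + 3900 * 0.273 = 7415 + 1065 = 8480
Net migration: Band 2 + 550 → 4531; Band 4 − 480 → 2983
End of period: [3951, 4531, 9107, 2983, 8480]
Period 2.
Births: 4531 * 0.396 = 1794  |  9107 * 0.069 = 628 ⇒ total 2422
Band 2: 3951 * 0.983 = 3884
Band 3: 4531 * 0.974 = 4413
Band 4: 9107 * 0.962 = 8761
Band 5: 2983 * 0.963 + 8480 * 0.273 = 2873 + 2315 = 5188
Net migration: Band 2 + 550 → 4434; Band 4 − 480 → 8281
End of period: [2422, 4434, 4413, 8281, 5188]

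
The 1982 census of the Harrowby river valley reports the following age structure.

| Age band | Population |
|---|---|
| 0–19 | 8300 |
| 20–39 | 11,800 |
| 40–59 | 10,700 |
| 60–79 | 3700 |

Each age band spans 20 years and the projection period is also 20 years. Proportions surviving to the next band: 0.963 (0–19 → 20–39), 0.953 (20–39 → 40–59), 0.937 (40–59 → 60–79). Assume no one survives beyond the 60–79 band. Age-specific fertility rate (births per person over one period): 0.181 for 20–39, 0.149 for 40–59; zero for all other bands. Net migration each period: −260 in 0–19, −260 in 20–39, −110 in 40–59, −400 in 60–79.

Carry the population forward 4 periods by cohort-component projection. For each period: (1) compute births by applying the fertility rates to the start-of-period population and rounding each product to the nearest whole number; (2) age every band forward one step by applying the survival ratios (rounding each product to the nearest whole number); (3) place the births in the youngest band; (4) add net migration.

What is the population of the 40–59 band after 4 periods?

2211

Period 1:
Births: 11800 * 0.181 = 2136, 10700 * 0.149 = 1594 — total 3730
20–39: 8300 * 0.963 = 7993
40–59: 11800 * 0.953 = 11245
60–79: 10700 * 0.937 = 10026
Net migration: 0–19 − 260 → 3470; 20–39 − 260 → 7733; 40–59 − 110 → 11135; 60–79 − 400 → 9626
Giving 3470 / 7733 / 11135 / 9626.
Period 2:
Births: 7733 * 0.181 = 1400, 11135 * 0.149 = 1659 — total 3059
20–39: 3470 * 0.963 = 3342
40–59: 7733 * 0.953 = 7370
60–79: 11135 * 0.937 = 10433
Net migration: 0–19 − 260 → 2799; 20–39 − 260 → 3082; 40–59 − 110 → 7260; 60–79 − 400 → 10033
Giving 2799 / 3082 / 7260 / 10033.
Period 3:
Births: 3082 * 0.181 = 558, 7260 * 0.149 = 1082 — total 1640
20–39: 2799 * 0.963 = 2695
40–59: 3082 * 0.953 = 2937
60–79: 7260 * 0.937 = 6803
Net migration: 0–19 − 260 → 1380; 20–39 − 260 → 2435; 40–59 − 110 → 2827; 60–79 − 400 → 6403
Giving 1380 / 2435 / 2827 / 6403.
Period 4:
Births: 2435 * 0.181 = 441, 2827 * 0.149 = 421 — total 862
20–39: 1380 * 0.963 = 1329
40–59: 2435 * 0.953 = 2321
60–79: 2827 * 0.937 = 2649
Net migration: 0–19 − 260 → 602; 20–39 − 260 → 1069; 40–59 − 110 → 2211; 60–79 − 400 → 2249
Giving 602 / 1069 / 2211 / 2249.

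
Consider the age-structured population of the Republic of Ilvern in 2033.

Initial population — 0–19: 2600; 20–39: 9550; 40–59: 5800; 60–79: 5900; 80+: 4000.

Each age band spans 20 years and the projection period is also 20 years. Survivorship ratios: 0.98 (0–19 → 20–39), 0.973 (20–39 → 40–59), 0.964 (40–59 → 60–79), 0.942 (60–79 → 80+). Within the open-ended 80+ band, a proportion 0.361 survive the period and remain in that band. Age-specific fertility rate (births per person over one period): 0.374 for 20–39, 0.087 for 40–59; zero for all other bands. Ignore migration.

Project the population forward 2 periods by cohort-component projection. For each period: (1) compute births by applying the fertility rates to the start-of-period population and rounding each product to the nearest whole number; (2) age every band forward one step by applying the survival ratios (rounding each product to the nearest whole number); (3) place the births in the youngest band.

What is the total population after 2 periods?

— Period 1 —
Births: 9550 × 0.374 = 3572 ; 5800 × 0.087 = 505 → total 4077
20–39: 2600 × 0.98 = 2548
40–59: 9550 × 0.973 = 9292
60–79: 5800 × 0.964 = 5591
80+: 5900 × 0.942 + 4000 × 0.361 = 5558 + 1444 = 7002
End of period: [4077, 2548, 9292, 5591, 7002]
— Period 2 —
Births: 2548 × 0.374 = 953 ; 9292 × 0.087 = 808 → total 1761
20–39: 4077 × 0.98 = 3995
40–59: 2548 × 0.973 = 2479
60–79: 9292 × 0.964 = 8957
80+: 5591 × 0.942 + 7002 × 0.361 = 5267 + 2528 = 7795
End of period: [1761, 3995, 2479, 8957, 7795]
Total after period 2: 1761 + 3995 + 2479 + 8957 + 7795 = 24987

24987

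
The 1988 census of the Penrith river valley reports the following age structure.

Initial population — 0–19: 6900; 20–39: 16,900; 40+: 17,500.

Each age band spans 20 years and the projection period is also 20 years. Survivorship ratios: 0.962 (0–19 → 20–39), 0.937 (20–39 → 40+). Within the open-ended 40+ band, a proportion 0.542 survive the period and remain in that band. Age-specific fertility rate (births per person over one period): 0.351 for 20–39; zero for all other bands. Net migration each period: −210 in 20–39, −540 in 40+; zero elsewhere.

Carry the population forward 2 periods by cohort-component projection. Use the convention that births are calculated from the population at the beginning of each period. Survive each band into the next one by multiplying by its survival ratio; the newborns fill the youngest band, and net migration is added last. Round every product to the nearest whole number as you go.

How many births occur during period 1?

[period 1]
Births: 16900 * 0.351 = 5932
20–39: 6900 * 0.962 = 6638
40+: 16900 * 0.937 + 17500 * 0.542 = 15835 + 9485 = 25320
Net migration: 20–39 − 210 → 6428; 40+ − 540 → 24780
Giving 5932 / 6428 / 24780.

5932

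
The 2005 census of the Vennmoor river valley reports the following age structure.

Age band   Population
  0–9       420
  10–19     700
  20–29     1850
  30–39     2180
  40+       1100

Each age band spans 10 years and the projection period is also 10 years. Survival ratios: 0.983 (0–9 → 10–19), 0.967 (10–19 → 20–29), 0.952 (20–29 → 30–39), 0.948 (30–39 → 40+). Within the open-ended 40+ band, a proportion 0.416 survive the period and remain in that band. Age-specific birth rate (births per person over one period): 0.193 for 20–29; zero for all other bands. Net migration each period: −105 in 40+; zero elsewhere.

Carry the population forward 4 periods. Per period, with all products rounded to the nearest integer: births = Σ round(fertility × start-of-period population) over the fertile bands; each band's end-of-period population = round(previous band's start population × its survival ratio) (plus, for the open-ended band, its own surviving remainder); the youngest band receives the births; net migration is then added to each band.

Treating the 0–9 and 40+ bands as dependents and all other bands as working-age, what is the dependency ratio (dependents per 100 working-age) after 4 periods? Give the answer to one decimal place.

186.3

Call the bands 1 to 5, youngest first.
[period 1]
Births: 1850 * 0.193 = 357
Band 2: 420 * 0.983 = 413
Band 3: 700 * 0.967 = 677
Band 4: 1850 * 0.952 = 1761
Band 5: 2180 * 0.948 + 1100 * 0.416 = 2067 + 458 = 2525
Net migration: Band 5 − 105 → 2420
→ [357, 413, 677, 1761, 2420]
[period 2]
Births: 677 * 0.193 = 131
Band 2: 357 * 0.983 = 351
Band 3: 413 * 0.967 = 399
Band 4: 677 * 0.952 = 645
Band 5: 1761 * 0.948 + 2420 * 0.416 = 1669 + 1007 = 2676
Net migration: Band 5 − 105 → 2571
→ [131, 351, 399, 645, 2571]
[period 3]
Births: 399 * 0.193 = 77
Band 2: 131 * 0.983 = 129
Band 3: 351 * 0.967 = 339
Band 4: 399 * 0.952 = 380
Band 5: 645 * 0.948 + 2571 * 0.416 = 611 + 1070 = 1681
Net migration: Band 5 − 105 → 1576
→ [77, 129, 339, 380, 1576]
[period 4]
Births: 339 * 0.193 = 65
Band 2: 77 * 0.983 = 76
Band 3: 129 * 0.967 = 125
Band 4: 339 * 0.952 = 323
Band 5: 380 * 0.948 + 1576 * 0.416 = 360 + 656 = 1016
Net migration: Band 5 − 105 → 911
→ [65, 76, 125, 323, 911]
Dependents (band 0–9 + band 40+) = 65 + 911 = 976; working-age = 524; ratio = 976/524 × 100 = 186.3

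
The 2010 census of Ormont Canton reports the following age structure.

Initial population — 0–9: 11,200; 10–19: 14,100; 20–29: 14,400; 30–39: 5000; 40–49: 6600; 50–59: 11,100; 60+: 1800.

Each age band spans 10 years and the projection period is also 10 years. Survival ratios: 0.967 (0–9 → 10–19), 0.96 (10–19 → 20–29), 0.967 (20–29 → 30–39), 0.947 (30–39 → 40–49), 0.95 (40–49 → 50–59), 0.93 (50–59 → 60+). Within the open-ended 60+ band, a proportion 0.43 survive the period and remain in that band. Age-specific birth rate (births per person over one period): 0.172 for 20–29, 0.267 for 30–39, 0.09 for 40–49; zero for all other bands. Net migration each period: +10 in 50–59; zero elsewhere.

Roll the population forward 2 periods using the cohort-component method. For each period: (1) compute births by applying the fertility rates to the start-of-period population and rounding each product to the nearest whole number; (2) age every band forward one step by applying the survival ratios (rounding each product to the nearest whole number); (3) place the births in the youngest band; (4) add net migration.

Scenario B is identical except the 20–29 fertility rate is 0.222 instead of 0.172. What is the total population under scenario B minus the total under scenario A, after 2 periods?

1373

— Period 1 —
Births: 14400 * 0.172 = 2477  |  5000 * 0.267 = 1335  |  6600 * 0.09 = 594 — total 4406
10–19: 11200 * 0.967 = 10830
20–29: 14100 * 0.96 = 13536
30–39: 14400 * 0.967 = 13925
40–49: 5000 * 0.947 = 4735
50–59: 6600 * 0.95 = 6270
60+: 11100 * 0.93 + 1800 * 0.43 = 10323 + 774 = 11097
Net migration: 50–59 + 10 → 6280
End of period: [4406, 10830, 13536, 13925, 4735, 6280, 11097]
— Period 2 —
Births: 13536 * 0.172 = 2328  |  13925 * 0.267 = 3718  |  4735 * 0.09 = 426 — total 6472
10–19: 4406 * 0.967 = 4261
20–29: 10830 * 0.96 = 10397
30–39: 13536 * 0.967 = 13089
40–49: 13925 * 0.947 = 13187
50–59: 4735 * 0.95 = 4498
60+: 6280 * 0.93 + 11097 * 0.43 = 5840 + 4772 = 10612
Net migration: 50–59 + 10 → 4508
End of period: [6472, 4261, 10397, 13089, 13187, 4508, 10612]
Scenario A total after 2 periods: 62526
Scenario B projection —
— Period 1 —
Births: 14400 * 0.222 = 3197  |  5000 * 0.267 = 1335  |  6600 * 0.09 = 594 — total 5126
10–19: 11200 * 0.967 = 10830
20–29: 14100 * 0.96 = 13536
30–39: 14400 * 0.967 = 13925
40–49: 5000 * 0.947 = 4735
50–59: 6600 * 0.95 = 6270
60+: 11100 * 0.93 + 1800 * 0.43 = 10323 + 774 = 11097
Net migration: 50–59 + 10 → 6280
End of period: [5126, 10830, 13536, 13925, 4735, 6280, 11097]
— Period 2 —
Births: 13536 * 0.222 = 3005  |  13925 * 0.267 = 3718  |  4735 * 0.09 = 426 — total 7149
10–19: 5126 * 0.967 = 4957
20–29: 10830 * 0.96 = 10397
30–39: 13536 * 0.967 = 13089
40–49: 13925 * 0.947 = 13187
50–59: 4735 * 0.95 = 4498
60+: 6280 * 0.93 + 11097 * 0.43 = 5840 + 4772 = 10612
Net migration: 50–59 + 10 → 4508
End of period: [7149, 4957, 10397, 13089, 13187, 4508, 10612]
Scenario B total after 2 periods: 63899
Difference B − A = 63899 − 62526 = 1373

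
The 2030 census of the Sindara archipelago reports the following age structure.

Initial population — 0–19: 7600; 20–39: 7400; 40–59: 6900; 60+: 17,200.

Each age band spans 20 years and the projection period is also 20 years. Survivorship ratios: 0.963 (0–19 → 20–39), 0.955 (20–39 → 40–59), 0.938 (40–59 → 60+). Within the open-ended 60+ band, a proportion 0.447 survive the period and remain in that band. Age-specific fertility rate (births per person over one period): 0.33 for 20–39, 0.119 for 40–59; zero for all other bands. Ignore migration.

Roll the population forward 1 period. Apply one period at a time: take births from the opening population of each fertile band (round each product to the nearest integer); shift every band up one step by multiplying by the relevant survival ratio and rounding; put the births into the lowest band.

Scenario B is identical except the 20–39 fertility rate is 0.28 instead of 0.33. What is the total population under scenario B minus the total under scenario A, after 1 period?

-370

(Bands numbered youngest = 1 to oldest = 4.)
After projecting period 1:
Births: 7400 × 0.33 = 2442, 6900 × 0.119 = 821 — total 3263
Band 2: 7600 × 0.963 = 7319
Band 3: 7400 × 0.955 = 7067
Band 4: 6900 × 0.938 + 17200 × 0.447 = 6472 + 7688 = 14160
Giving 3263 / 7319 / 7067 / 14160.
Scenario A total after 1 period: 31809
Scenario B projection —
After projecting period 1:
Births: 7400 × 0.28 = 2072, 6900 × 0.119 = 821 — total 2893
Band 2: 7600 × 0.963 = 7319
Band 3: 7400 × 0.955 = 7067
Band 4: 6900 × 0.938 + 17200 × 0.447 = 6472 + 7688 = 14160
Giving 2893 / 7319 / 7067 / 14160.
Scenario B total after 1 period: 31439
Difference B − A = 31439 − 31809 = -370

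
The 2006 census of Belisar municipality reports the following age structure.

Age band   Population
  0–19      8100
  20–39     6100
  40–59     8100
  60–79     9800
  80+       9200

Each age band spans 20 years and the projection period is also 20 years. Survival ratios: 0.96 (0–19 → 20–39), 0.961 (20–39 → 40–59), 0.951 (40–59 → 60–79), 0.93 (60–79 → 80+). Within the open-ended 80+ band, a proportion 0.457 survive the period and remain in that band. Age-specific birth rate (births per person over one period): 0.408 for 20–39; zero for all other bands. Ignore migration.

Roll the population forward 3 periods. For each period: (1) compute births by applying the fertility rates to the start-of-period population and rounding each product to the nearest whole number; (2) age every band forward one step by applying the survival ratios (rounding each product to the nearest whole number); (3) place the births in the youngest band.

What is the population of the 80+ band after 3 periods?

11240

Let band 1 be 0–19 through band 5 = 80+.
[period 1]
Births: 6100 × 0.408 = 2489
Band 2: 8100 × 0.96 = 7776
Band 3: 6100 × 0.961 = 5862
Band 4: 8100 × 0.951 = 7703
Band 5: 9800 × 0.93 + 9200 × 0.457 = 9114 + 4204 = 13318
Giving 2489 / 7776 / 5862 / 7703 / 13318.
[period 2]
Births: 7776 × 0.408 = 3173
Band 2: 2489 × 0.96 = 2389
Band 3: 7776 × 0.961 = 7473
Band 4: 5862 × 0.951 = 5575
Band 5: 7703 × 0.93 + 13318 × 0.457 = 7164 + 6086 = 13250
Giving 3173 / 2389 / 7473 / 5575 / 13250.
[period 3]
Births: 2389 × 0.408 = 975
Band 2: 3173 × 0.96 = 3046
Band 3: 2389 × 0.961 = 2296
Band 4: 7473 × 0.951 = 7107
Band 5: 5575 × 0.93 + 13250 × 0.457 = 5185 + 6055 = 11240
Giving 975 / 3046 / 2296 / 7107 / 11240.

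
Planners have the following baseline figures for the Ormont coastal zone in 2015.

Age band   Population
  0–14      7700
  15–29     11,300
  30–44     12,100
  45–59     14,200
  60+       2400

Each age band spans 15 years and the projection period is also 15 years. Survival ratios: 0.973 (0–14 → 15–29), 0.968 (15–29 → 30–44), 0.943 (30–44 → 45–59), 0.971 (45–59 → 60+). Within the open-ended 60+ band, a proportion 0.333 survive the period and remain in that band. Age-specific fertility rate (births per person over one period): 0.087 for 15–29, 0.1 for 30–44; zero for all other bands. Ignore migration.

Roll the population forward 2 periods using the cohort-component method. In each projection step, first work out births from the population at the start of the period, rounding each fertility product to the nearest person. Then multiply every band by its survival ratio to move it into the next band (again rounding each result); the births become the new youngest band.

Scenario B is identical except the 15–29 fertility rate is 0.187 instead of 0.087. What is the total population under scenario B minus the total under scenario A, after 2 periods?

(Groups numbered youngest = 1 to oldest = 5.)
[period 1]
Births: 11300 × 0.087 = 983 ; 12100 × 0.1 = 1210 → total 2193
Group 2: 7700 × 0.973 = 7492
Group 3: 11300 × 0.968 = 10938
Group 4: 12100 × 0.943 = 11410
Group 5: 14200 × 0.971 + 2400 × 0.333 = 13788 + 799 = 14587
Population now: 0–14=2193, 15–29=7492, 30–44=10938, 45–59=11410, 60+=14587
[period 2]
Births: 7492 × 0.087 = 652 ; 10938 × 0.1 = 1094 → total 1746
Group 2: 2193 × 0.973 = 2134
Group 3: 7492 × 0.968 = 7252
Group 4: 10938 × 0.943 = 10315
Group 5: 11410 × 0.971 + 14587 × 0.333 = 11079 + 4857 = 15936
Population now: 0–14=1746, 15–29=2134, 30–44=7252, 45–59=10315, 60+=15936
Scenario A total after 2 periods: 37383
Scenario B projection —
[period 1]
Births: 11300 × 0.187 = 2113 ; 12100 × 0.1 = 1210 → total 3323
Group 2: 7700 × 0.973 = 7492
Group 3: 11300 × 0.968 = 10938
Group 4: 12100 × 0.943 = 11410
Group 5: 14200 × 0.971 + 2400 × 0.333 = 13788 + 799 = 14587
Population now: 0–14=3323, 15–29=7492, 30–44=10938, 45–59=11410, 60+=14587
[period 2]
Births: 7492 × 0.187 = 1401 ; 10938 × 0.1 = 1094 → total 2495
Group 2: 3323 × 0.973 = 3233
Group 3: 7492 × 0.968 = 7252
Group 4: 10938 × 0.943 = 10315
Group 5: 11410 × 0.971 + 14587 × 0.333 = 11079 + 4857 = 15936
Population now: 0–14=2495, 15–29=3233, 30–44=7252, 45–59=10315, 60+=15936
Scenario B total after 2 periods: 39231
Difference B − A = 39231 − 37383 = 1848

1848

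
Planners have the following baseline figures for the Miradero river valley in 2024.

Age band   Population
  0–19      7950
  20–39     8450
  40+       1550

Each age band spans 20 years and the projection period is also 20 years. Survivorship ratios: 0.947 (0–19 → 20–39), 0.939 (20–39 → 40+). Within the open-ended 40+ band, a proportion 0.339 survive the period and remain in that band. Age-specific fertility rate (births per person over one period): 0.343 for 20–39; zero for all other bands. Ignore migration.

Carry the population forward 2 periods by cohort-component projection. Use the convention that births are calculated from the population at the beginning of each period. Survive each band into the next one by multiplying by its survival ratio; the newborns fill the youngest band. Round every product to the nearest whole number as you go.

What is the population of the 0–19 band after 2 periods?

After projecting period 1:
Births: 8450 × 0.343 = 2898
20–39: 7950 × 0.947 = 7529
40+: 8450 × 0.939 + 1550 × 0.339 = 7935 + 525 = 8460
Population now: 0–19=2898, 20–39=7529, 40+=8460
After projecting period 2:
Births: 7529 × 0.343 = 2582
20–39: 2898 × 0.947 = 2744
40+: 7529 × 0.939 + 8460 × 0.339 = 7070 + 2868 = 9938
Population now: 0–19=2582, 20–39=2744, 40+=9938

2582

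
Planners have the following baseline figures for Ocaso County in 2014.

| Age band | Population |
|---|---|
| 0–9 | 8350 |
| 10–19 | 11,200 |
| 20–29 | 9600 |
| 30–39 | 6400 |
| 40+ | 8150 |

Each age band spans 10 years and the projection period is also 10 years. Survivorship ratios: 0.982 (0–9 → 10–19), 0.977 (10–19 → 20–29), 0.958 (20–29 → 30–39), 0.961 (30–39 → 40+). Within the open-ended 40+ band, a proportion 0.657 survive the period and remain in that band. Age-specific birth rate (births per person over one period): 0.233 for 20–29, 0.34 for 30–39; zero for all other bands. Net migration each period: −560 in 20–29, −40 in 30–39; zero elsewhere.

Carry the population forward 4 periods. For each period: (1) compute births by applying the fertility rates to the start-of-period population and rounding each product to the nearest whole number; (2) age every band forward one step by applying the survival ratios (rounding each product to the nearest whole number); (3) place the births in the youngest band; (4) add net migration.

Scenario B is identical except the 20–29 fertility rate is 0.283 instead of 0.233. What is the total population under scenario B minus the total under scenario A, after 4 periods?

1618

[period 1]
Births: 9600 * 0.233 = 2237 ; 6400 * 0.34 = 2176 → 4413
10–19: 8350 * 0.982 = 8200
20–29: 11200 * 0.977 = 10942
30–39: 9600 * 0.958 = 9197
40+: 6400 * 0.961 + 8150 * 0.657 = 6150 + 5355 = 11505
Net migration: 20–29 − 560 → 10382; 30–39 − 40 → 9157
Giving 4413 / 8200 / 10382 / 9157 / 11505.
[period 2]
Births: 10382 * 0.233 = 2419 ; 9157 * 0.34 = 3113 → 5532
10–19: 4413 * 0.982 = 4334
20–29: 8200 * 0.977 = 8011
30–39: 10382 * 0.958 = 9946
40+: 9157 * 0.961 + 11505 * 0.657 = 8800 + 7559 = 16359
Net migration: 20–29 − 560 → 7451; 30–39 − 40 → 9906
Giving 5532 / 4334 / 7451 / 9906 / 16359.
[period 3]
Births: 7451 * 0.233 = 1736 ; 9906 * 0.34 = 3368 → 5104
10–19: 5532 * 0.982 = 5432
20–29: 4334 * 0.977 = 4234
30–39: 7451 * 0.958 = 7138
40+: 9906 * 0.961 + 16359 * 0.657 = 9520 + 10748 = 20268
Net migration: 20–29 − 560 → 3674; 30–39 − 40 → 7098
Giving 5104 / 5432 / 3674 / 7098 / 20268.
[period 4]
Births: 3674 * 0.233 = 856 ; 7098 * 0.34 = 2413 → 3269
10–19: 5104 * 0.982 = 5012
20–29: 5432 * 0.977 = 5307
30–39: 3674 * 0.958 = 3520
40+: 7098 * 0.961 + 20268 * 0.657 = 6821 + 13316 = 20137
Net migration: 20–29 − 560 → 4747; 30–39 − 40 → 3480
Giving 3269 / 5012 / 4747 / 3480 / 20137.
Scenario A total after 4 periods: 36645
Scenario B projection —
[period 1]
Births: 9600 * 0.283 = 2717 ; 6400 * 0.34 = 2176 → 4893
10–19: 8350 * 0.982 = 8200
20–29: 11200 * 0.977 = 10942
30–39: 9600 * 0.958 = 9197
40+: 6400 * 0.961 + 8150 * 0.657 = 6150 + 5355 = 11505
Net migration: 20–29 − 560 → 10382; 30–39 − 40 → 9157
Giving 4893 / 8200 / 10382 / 9157 / 11505.
[period 2]
Births: 10382 * 0.283 = 2938 ; 9157 * 0.34 = 3113 → 6051
10–19: 4893 * 0.982 = 4805
20–29: 8200 * 0.977 = 8011
30–39: 10382 * 0.958 = 9946
40+: 9157 * 0.961 + 11505 * 0.657 = 8800 + 7559 = 16359
Net migration: 20–29 − 560 → 7451; 30–39 − 40 → 9906
Giving 6051 / 4805 / 7451 / 9906 / 16359.
[period 3]
Births: 7451 * 0.283 = 2109 ; 9906 * 0.34 = 3368 → 5477
10–19: 6051 * 0.982 = 5942
20–29: 4805 * 0.977 = 4694
30–39: 7451 * 0.958 = 7138
40+: 9906 * 0.961 + 16359 * 0.657 = 9520 + 10748 = 20268
Net migration: 20–29 − 560 → 4134; 30–39 − 40 → 7098
Giving 5477 / 5942 / 4134 / 7098 / 20268.
[period 4]
Births: 4134 * 0.283 = 1170 ; 7098 * 0.34 = 2413 → 3583
10–19: 5477 * 0.982 = 5378
20–29: 5942 * 0.977 = 5805
30–39: 4134 * 0.958 = 3960
40+: 7098 * 0.961 + 20268 * 0.657 = 6821 + 13316 = 20137
Net migration: 20–29 − 560 → 5245; 30–39 − 40 → 3920
Giving 3583 / 5378 / 5245 / 3920 / 20137.
Scenario B total after 4 periods: 38263
Difference B − A = 38263 − 36645 = 1618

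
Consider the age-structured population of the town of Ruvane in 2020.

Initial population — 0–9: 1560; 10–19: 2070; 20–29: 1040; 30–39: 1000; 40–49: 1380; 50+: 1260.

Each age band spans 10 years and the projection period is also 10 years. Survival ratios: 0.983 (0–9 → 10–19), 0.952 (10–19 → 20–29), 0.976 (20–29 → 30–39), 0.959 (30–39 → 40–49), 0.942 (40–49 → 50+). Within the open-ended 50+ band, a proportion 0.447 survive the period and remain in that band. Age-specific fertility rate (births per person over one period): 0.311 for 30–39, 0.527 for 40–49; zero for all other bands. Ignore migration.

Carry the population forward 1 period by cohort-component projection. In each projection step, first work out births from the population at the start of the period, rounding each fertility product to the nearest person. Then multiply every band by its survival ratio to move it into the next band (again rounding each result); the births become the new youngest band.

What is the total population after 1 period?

Period 1.
Births: 1000 × 0.311 = 311, 1380 × 0.527 = 727 → 1038
10–19: 1560 × 0.983 = 1533
20–29: 2070 × 0.952 = 1971
30–39: 1040 × 0.976 = 1015
40–49: 1000 × 0.959 = 959
50+: 1380 × 0.942 + 1260 × 0.447 = 1300 + 563 = 1863
→ [1038, 1533, 1971, 1015, 959, 1863]
Total after period 1: 1038 + 1533 + 1971 + 1015 + 959 + 1863 = 8379

8379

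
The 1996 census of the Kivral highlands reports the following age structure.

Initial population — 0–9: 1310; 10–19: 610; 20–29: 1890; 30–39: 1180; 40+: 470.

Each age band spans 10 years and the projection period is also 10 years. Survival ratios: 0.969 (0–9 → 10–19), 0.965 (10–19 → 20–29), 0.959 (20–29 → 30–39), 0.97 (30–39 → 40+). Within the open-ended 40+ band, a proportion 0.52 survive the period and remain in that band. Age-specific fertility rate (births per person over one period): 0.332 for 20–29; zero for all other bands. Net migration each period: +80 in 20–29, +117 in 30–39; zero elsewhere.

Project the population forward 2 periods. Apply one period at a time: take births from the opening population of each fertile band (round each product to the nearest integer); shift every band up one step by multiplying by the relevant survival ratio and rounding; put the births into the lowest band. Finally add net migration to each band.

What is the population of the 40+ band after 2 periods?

2594

[period 1]
Births: 1890 × 0.332 = 627
10–19: 1310 × 0.969 = 1269
20–29: 610 × 0.965 = 589
30–39: 1890 × 0.959 = 1813
40+: 1180 × 0.97 + 470 × 0.52 = 1145 + 244 = 1389
Net migration: 20–29 + 80 → 669; 30–39 + 117 → 1930
End of period: [627, 1269, 669, 1930, 1389]
[period 2]
Births: 669 × 0.332 = 222
10–19: 627 × 0.969 = 608
20–29: 1269 × 0.965 = 1225
30–39: 669 × 0.959 = 642
40+: 1930 × 0.97 + 1389 × 0.52 = 1872 + 722 = 2594
Net migration: 20–29 + 80 → 1305; 30–39 + 117 → 759
End of period: [222, 608, 1305, 759, 2594]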